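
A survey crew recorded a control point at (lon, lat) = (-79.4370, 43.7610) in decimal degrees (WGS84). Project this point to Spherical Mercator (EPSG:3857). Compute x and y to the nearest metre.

x -8842886 m, y 5428531 m

Web Mercator is spherical with R = a = 6378137 m.
x = R·λ = 6378137 × -1.386437198 = -8842886.390 m.
y = R·ln tan(π/4 + φ/2) = 6378137 × 0.851115392 = 5428530.570 m.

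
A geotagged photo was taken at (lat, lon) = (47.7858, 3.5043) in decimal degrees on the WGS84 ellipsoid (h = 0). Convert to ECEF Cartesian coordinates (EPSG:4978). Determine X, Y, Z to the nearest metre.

X 4285359 m, Y 262427 m, Z 4700907 m

WGS84: a = 6378137 m, e² = 0.006694380; N(φ) = a/√(1−e²sin²φ) = 6389880.145 m.
X = (N+h)·cosφ·cosλ = 4285359.383 m; Y = (N+h)·cosφ·sinλ = 262426.625 m; Z = (N(1−e²)+h)·sinφ = 4700906.920 m.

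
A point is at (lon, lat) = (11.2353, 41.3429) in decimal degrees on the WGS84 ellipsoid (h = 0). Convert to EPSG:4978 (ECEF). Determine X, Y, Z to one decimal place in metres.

X 4703616.7 m, Y 934353.1 m, Z 4191088.8 m

WGS84: a = 6378137 m, e² = 0.006694380; N(φ) = a/√(1−e²sin²φ) = 6387472.911 m.
X = (N+h)·cosφ·cosλ = 4703616.712 m; Y = (N+h)·cosφ·sinλ = 934353.076 m; Z = (N(1−e²)+h)·sinφ = 4191088.758 m.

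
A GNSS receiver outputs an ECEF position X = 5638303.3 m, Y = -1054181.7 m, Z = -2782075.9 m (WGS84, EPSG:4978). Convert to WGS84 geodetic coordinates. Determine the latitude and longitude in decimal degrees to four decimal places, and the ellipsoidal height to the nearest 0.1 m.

λ = atan2(Y, X) = -10.59020050°; p = √(X²+Y²) = 5736005.9 m.
Bowring's method on WGS84 (a = 6378137 m, b = 6356752.314 m) gives φ = -26.02570012°, h = 1037.263 m.

lat -26.0257°, lon -10.5902°, h 1037.3 m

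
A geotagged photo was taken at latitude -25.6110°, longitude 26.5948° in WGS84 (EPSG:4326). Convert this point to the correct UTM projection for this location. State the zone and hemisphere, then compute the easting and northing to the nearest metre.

Longitude 26.5948° lies in the 6° band [24°, 30°), giving zone 35; latitude is south of the equator, so 35S.
Zone 35 central meridian λ₀ = 6×35 − 183 = 27°; Δλ = -0.4052°.
Transverse Mercator on WGS84 with k₀ = 0.9996 gives E = 459315.695 m, N = 7167332.111 m.

Zone 35S: E 459316 m, N 7167332 m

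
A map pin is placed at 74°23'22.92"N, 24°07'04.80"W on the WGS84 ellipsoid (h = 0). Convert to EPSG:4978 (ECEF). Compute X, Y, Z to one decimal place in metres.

X 1571374.2 m, Y -703502.2 m, Z 6120785.1 m

WGS84: a = 6378137 m, e² = 0.006694380; N(φ) = a/√(1−e²sin²φ) = 6398032.652 m.
X = (N+h)·cosφ·cosλ = 1571374.234 m; Y = (N+h)·cosφ·sinλ = -703502.189 m; Z = (N(1−e²)+h)·sinφ = 6120785.138 m.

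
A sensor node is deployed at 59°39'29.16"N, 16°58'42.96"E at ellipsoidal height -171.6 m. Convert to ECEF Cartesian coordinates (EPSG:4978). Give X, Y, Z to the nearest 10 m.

WGS84: a = 6378137 m, e² = 0.006694380; N(φ) = a/√(1−e²sin²φ) = 6394097.633 m.
X = (N+h)·cosφ·cosλ = 3089167.647 m; Y = (N+h)·cosφ·sinλ = 943191.821 m; Z = (N(1−e²)+h)·sinφ = 5481185.297 m.

X 3089170 m, Y 943190 m, Z 5481190 m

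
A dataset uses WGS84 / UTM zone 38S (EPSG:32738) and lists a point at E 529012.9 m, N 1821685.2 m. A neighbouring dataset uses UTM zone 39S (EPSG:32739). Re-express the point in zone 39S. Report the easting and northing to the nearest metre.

UTM 38S → geographic: φ = -73.69570021°, λ = 45.92589986°.
UTM 39S (λ₀ = 51°) forward: E = 341173.289 m, N = 1815155.094 m.

E 341173 m, N 1815155 m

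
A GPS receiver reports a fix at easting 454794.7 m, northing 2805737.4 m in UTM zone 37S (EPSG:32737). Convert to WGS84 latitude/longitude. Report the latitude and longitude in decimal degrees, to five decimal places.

lat -64.86960°, lon 38.04600°

Zone 37S: λ₀ = 39°, k₀ = 0.9996, false easting 500000 m, false northing 10000000 m.
Meridian distance M = (N − FN)/k₀ = -7197141.5 m.
Inverse transverse Mercator on WGS84 gives φ = -64.86959982°, λ = 38.04600016°.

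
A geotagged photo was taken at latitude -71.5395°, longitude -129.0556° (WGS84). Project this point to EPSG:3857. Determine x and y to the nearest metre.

x -14366404 m, y -11589312 m

Web Mercator is spherical with R = a = 6378137 m.
x = R·λ = 6378137 × -2.252445138 = -14366403.676 m.
y = R·ln tan(π/4 + φ/2) = 6378137 × -1.817037177 = -11589312.050 m.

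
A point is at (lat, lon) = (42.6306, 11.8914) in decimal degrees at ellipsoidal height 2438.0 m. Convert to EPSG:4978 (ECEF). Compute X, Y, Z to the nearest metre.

WGS84: a = 6378137 m, e² = 0.006694380; N(φ) = a/√(1−e²sin²φ) = 6387952.178 m.
X = (N+h)·cosφ·cosλ = 4600739.323 m; Y = (N+h)·cosφ·sinλ = 968806.634 m; Z = (N(1−e²)+h)·sinφ = 4299050.861 m.

X 4600739 m, Y 968807 m, Z 4299051 m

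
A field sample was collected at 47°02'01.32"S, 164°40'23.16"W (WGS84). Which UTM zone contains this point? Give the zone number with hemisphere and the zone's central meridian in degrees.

Zone 3S, central meridian -165°

UTM zone = ⌊(λ + 180)/6⌋ + 1; -164.6731° ∈ [-168°, -162°) → zone 3.
Hemisphere: S (φ < 0).
Central meridian λ₀ = 6×3 − 183 = -165°.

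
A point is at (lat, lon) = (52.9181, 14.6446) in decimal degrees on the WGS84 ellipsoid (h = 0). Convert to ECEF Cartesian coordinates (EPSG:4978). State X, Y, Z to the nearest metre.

WGS84: a = 6378137 m, e² = 0.006694380; N(φ) = a/√(1−e²sin²φ) = 6391767.913 m.
X = (N+h)·cosφ·cosλ = 3728750.065 m; Y = (N+h)·cosφ·sinλ = 974366.729 m; Z = (N(1−e²)+h)·sinφ = 5065053.191 m.

X 3728750 m, Y 974367 m, Z 5065053 m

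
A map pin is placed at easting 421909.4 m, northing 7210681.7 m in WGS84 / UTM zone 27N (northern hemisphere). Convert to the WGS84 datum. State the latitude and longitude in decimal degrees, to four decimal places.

Zone 27N: λ₀ = -21°, k₀ = 0.9996, false easting 500000 m.
Meridian distance M = (N − FN)/k₀ = 7213567.1 m.
Inverse transverse Mercator on WGS84 gives φ = 65.01080016°, λ = -22.65679975°.

lat 65.0108°, lon -22.6568°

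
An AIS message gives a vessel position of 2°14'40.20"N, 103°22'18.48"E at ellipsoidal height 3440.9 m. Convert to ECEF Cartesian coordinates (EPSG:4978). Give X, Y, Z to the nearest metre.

X -1474737 m, Y 6203841 m, Z 248257 m

WGS84: a = 6378137 m, e² = 0.006694380; N(φ) = a/√(1−e²sin²φ) = 6378169.745 m.
X = (N+h)·cosφ·cosλ = -1474737.012 m; Y = (N+h)·cosφ·sinλ = 6203840.810 m; Z = (N(1−e²)+h)·sinφ = 248256.523 m.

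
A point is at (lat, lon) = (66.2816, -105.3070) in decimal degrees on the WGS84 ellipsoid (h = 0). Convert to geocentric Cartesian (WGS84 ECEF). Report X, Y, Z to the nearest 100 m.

WGS84: a = 6378137 m, e² = 0.006694380; N(φ) = a/√(1−e²sin²φ) = 6396107.289 m.
X = (N+h)·cosφ·cosλ = -679190.956 m; Y = (N+h)·cosφ·sinλ = -2481512.799 m; Z = (N(1−e²)+h)·sinφ = 5816648.978 m.

X -679200 m, Y -2481500 m, Z 5816600 m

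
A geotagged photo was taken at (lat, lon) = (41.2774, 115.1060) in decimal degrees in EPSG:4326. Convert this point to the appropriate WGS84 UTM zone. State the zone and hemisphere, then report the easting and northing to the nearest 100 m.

Longitude 115.1060° lies in the 6° band [114°, 120°), giving zone 50; latitude is north of the equator, so 50N.
Zone 50 central meridian λ₀ = 6×50 − 183 = 117°; Δλ = -1.8940°.
Transverse Mercator on WGS84 with k₀ = 0.9996 gives E = 341377.604 m, N = 4571281.760 m.

Zone 50N: E 341400 m, N 4571300 m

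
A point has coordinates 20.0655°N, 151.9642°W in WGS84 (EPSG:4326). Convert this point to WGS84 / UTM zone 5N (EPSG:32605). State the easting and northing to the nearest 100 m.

E 608300 m, N 2219100 m

Zone 5 central meridian λ₀ = 6×5 − 183 = -153°; Δλ = +1.0358°.
Transverse Mercator on WGS84 with k₀ = 0.9996 gives E = 608309.749 m, N = 2219065.486 m.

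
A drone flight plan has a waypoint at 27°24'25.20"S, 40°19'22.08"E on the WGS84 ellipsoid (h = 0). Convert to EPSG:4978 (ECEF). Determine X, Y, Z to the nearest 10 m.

X 4320030 m, Y 3666600 m, Z -2918330 m

WGS84: a = 6378137 m, e² = 0.006694380; N(φ) = a/√(1−e²sin²φ) = 6382665.288 m.
X = (N+h)·cosφ·cosλ = 4320025.597 m; Y = (N+h)·cosφ·sinλ = 3666604.606 m; Z = (N(1−e²)+h)·sinφ = -2918325.434 m.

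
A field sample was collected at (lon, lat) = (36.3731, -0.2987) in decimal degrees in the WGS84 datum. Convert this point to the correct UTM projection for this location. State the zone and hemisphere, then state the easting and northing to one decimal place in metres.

Zone 37S: E 207592.6 m, N 9966949.7 m

Longitude 36.3731° lies in the 6° band [36°, 42°), giving zone 37; latitude is south of the equator, so 37S.
Zone 37 central meridian λ₀ = 6×37 − 183 = 39°; Δλ = -2.6269°.
Transverse Mercator on WGS84 with k₀ = 0.9996 gives E = 207592.600 m, N = 9966949.708 m.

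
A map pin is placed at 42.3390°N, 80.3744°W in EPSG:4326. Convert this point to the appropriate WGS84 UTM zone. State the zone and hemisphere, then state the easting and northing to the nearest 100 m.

Zone 17N: E 551500 m, N 4687600 m

Longitude -80.3744° lies in the 6° band [-84°, -78°), giving zone 17; latitude is north of the equator, so 17N.
Zone 17 central meridian λ₀ = 6×17 − 183 = -81°; Δλ = +0.6256°.
Transverse Mercator on WGS84 with k₀ = 0.9996 gives E = 551534.898 m, N = 4687605.619 m.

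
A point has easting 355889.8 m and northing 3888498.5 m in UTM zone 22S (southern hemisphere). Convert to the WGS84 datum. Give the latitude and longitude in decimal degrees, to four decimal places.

lat -55.1292°, lon -53.2603°

Zone 22S: λ₀ = -51°, k₀ = 0.9996, false easting 500000 m, false northing 10000000 m.
Meridian distance M = (N − FN)/k₀ = -6113947.1 m.
Inverse transverse Mercator on WGS84 gives φ = -55.12920022°, λ = -53.26030048°.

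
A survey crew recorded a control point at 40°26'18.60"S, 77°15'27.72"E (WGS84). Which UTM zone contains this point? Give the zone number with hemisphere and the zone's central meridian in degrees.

UTM zone = ⌊(λ + 180)/6⌋ + 1; 77.2577° ∈ [72°, 78°) → zone 43.
Hemisphere: S (φ < 0).
Central meridian λ₀ = 6×43 − 183 = 75°.

Zone 43S, central meridian 75°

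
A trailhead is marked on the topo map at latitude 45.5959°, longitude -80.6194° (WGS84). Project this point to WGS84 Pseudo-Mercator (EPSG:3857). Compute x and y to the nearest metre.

Web Mercator is spherical with R = a = 6378137 m.
x = R·λ = 6378137 × -1.407073971 = -8974510.556 m.
y = R·ln tan(π/4 + φ/2) = 6378137 × 0.896159288 = 5715826.711 m.

x -8974511 m, y 5715827 m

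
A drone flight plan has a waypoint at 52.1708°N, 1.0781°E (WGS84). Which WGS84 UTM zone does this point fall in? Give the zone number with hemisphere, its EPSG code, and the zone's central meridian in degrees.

UTM zone = ⌊(λ + 180)/6⌋ + 1; 1.0781° ∈ [0°, 6°) → zone 31.
Hemisphere: N (φ ≥ 0).
Central meridian λ₀ = 6×31 − 183 = 3°.
EPSG code: 32631.

Zone 31N (EPSG:32631), central meridian 3°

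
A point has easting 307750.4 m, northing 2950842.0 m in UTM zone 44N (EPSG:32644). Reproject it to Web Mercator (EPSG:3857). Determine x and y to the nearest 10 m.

Unproject from UTM 44N (λ₀ = 81°) → φ = 26.66549986°, λ = 79.06820046°.
Web Mercator (R = 6378137 m): x = 8801831.813 m, y = 3081742.176 m.

x 8801830 m, y 3081740 m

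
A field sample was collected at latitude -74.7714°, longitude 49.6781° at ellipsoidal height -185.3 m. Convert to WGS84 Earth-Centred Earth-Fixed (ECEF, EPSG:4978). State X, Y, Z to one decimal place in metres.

WGS84: a = 6378137 m, e² = 0.006694380; N(φ) = a/√(1−e²sin²φ) = 6398106.245 m.
X = (N+h)·cosφ·cosλ = 1087450.6501 m; Y = (N+h)·cosφ·sinλ = 1281284.656 m; Z = (N(1−e²)+h)·sinφ = -6131933.789 m.

X 1087450.7 m, Y 1281284.7 m, Z -6131933.8 m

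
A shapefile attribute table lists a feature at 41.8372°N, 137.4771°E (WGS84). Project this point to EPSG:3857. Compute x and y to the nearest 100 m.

Web Mercator is spherical with R = a = 6378137 m.
x = R·λ = 6378137 × 2.399428041 = 15303880.768 m.
y = R·ln tan(π/4 + φ/2) = 6378137 × 0.805348631 = 5136623.903 m.

x 15303900 m, y 5136600 m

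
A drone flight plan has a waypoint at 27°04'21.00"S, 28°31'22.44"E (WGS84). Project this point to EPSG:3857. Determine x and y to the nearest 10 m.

x 3175150 m, y -3132530 m

Web Mercator is spherical with R = a = 6378137 m.
x = R·λ = 6378137 × 0.497818517 = 3175154.704 m.
y = R·ln tan(π/4 + φ/2) = 6378137 × -0.491135984 = -3132532.590 m.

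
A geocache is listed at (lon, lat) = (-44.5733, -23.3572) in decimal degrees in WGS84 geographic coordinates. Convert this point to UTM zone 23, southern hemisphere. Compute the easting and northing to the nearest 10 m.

Zone 23 central meridian λ₀ = 6×23 − 183 = -45°; Δλ = +0.4267°.
Transverse Mercator on WGS84 with k₀ = 0.9996 gives E = 543613.236 m, N = 7416873.018 m.

E 543610 m, N 7416870 m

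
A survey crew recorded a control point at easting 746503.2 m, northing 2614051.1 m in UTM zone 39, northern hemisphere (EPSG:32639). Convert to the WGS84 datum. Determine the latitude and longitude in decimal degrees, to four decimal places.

Zone 39N: λ₀ = 51°, k₀ = 0.9996, false easting 500000 m.
Meridian distance M = (N − FN)/k₀ = 2615097.1 m.
Inverse transverse Mercator on WGS84 gives φ = 23.61829979°, λ = 53.41599958°.

lat 23.6183°, lon 53.4160°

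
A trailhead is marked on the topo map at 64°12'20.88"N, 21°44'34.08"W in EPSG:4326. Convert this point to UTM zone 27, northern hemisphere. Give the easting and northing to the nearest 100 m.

E 463900 m, N 7120200 m

Zone 27 central meridian λ₀ = 6×27 − 183 = -21°; Δλ = -0.7428°.
Transverse Mercator on WGS84 with k₀ = 0.9996 gives E = 463936.125 m, N = 7120157.834 m.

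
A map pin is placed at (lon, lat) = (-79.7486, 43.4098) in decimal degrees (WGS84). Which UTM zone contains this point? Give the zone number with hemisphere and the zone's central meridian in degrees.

UTM zone = ⌊(λ + 180)/6⌋ + 1; -79.7486° ∈ [-84°, -78°) → zone 17.
Hemisphere: N (φ ≥ 0).
Central meridian λ₀ = 6×17 − 183 = -81°.

Zone 17N, central meridian -81°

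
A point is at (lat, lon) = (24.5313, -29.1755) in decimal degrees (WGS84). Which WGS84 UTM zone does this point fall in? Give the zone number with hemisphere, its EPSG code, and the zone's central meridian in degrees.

Zone 26N (EPSG:32626), central meridian -27°

UTM zone = ⌊(λ + 180)/6⌋ + 1; -29.1755° ∈ [-30°, -24°) → zone 26.
Hemisphere: N (φ ≥ 0).
Central meridian λ₀ = 6×26 − 183 = -27°.
EPSG code: 32626.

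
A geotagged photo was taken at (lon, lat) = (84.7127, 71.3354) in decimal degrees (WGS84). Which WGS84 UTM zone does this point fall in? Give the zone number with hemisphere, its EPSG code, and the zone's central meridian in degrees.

UTM zone = ⌊(λ + 180)/6⌋ + 1; 84.7127° ∈ [84°, 90°) → zone 45.
Hemisphere: N (φ ≥ 0).
Central meridian λ₀ = 6×45 − 183 = 87°.
EPSG code: 32645.

Zone 45N (EPSG:32645), central meridian 87°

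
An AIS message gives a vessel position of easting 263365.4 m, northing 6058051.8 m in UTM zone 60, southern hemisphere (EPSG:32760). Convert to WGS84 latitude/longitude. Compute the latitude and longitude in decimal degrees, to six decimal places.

Zone 60S: λ₀ = 177°, k₀ = 0.9996, false easting 500000 m, false northing 10000000 m.
Meridian distance M = (N − FN)/k₀ = -3943525.6 m.
Inverse transverse Mercator on WGS84 gives φ = -35.59299966°, λ = 174.38810013°.

lat -35.593000°, lon 174.388100°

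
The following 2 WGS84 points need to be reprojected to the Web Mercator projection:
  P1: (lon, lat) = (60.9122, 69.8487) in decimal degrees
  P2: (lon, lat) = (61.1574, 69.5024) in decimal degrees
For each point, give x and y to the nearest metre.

P1: x 6780715 m, y 11019649 m; P2: x 6808011 m, y 10908659 m

Web Mercator: x = R·λ, y = R·ln tan(π/4+φ/2), R = 6378137 m.
P1 (69.8487°, 60.9122°) → (6780715.087, 11019648.801) m.
P2 (69.5024°, 61.1574°) → (6808010.626, 10908658.663) m.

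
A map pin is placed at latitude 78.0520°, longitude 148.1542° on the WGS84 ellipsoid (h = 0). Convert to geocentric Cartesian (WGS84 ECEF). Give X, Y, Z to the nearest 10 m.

WGS84: a = 6378137 m, e² = 0.006694380; N(φ) = a/√(1−e²sin²φ) = 6398669.573 m.
X = (N+h)·cosφ·cosλ = -1125275.222 m; Y = (N+h)·cosφ·sinλ = 698946.113 m; Z = (N(1−e²)+h)·sinφ = 6218140.967 m.

X -1125280 m, Y 698950 m, Z 6218140 m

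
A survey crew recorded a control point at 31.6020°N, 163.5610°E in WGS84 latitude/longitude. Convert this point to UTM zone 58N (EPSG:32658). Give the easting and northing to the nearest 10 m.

Zone 58 central meridian λ₀ = 6×58 − 183 = 165°; Δλ = -1.4390°.
Transverse Mercator on WGS84 with k₀ = 0.9996 gives E = 363488.392 m, N = 3497220.197 m.

E 363490 m, N 3497220 m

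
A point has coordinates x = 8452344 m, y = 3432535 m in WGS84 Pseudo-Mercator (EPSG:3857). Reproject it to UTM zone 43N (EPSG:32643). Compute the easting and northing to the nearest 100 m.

Web Mercator inverse (R = 6378137 m) → φ = 29.44599813°, λ = 75.92869802°.
UTM 43N forward: E = 590066.146 m, N = 3257758.891 m.

E 590100 m, N 3257800 m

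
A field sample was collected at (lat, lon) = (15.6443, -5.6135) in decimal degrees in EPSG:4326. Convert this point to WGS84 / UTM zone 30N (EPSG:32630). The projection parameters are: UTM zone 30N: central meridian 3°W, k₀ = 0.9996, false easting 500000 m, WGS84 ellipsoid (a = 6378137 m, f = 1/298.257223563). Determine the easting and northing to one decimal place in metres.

Zone 30 central meridian λ₀ = 6×30 − 183 = -3°; Δλ = -2.6135°.
Transverse Mercator on WGS84 with k₀ = 0.9996 gives E = 219804.600 m, N = 1731314.611 m.

E 219804.6 m, N 1731314.6 m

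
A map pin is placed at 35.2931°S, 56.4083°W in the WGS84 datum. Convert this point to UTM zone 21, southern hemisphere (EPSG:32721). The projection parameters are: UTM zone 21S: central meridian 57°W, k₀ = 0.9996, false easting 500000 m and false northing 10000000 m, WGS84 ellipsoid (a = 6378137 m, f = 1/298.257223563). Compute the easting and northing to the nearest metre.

E 553801 m, N 6094292 m

Zone 21 central meridian λ₀ = 6×21 − 183 = -57°; Δλ = +0.5917°.
Transverse Mercator on WGS84 with k₀ = 0.9996 gives E = 553800.686 m, N = 6094291.966 m.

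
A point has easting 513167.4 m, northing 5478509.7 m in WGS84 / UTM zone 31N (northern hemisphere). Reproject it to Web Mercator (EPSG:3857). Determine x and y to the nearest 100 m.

x 354200 m, y 6353100 m

Unproject from UTM 31N (λ₀ = 3°) → φ = 49.45910040°, λ = 3.18169978°.
Web Mercator (R = 6378137 m): x = 354185.200 m, y = 6353123.219 m.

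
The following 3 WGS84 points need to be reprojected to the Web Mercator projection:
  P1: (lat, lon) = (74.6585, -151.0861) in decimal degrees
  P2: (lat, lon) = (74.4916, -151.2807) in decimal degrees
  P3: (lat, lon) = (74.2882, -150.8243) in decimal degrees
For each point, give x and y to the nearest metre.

P1: x -16818828 m, y 12786971 m; P2: x -16840490 m, y 12717117 m; P3: x -16789684 m, y 12632972 m

Web Mercator: x = R·λ, y = R·ln tan(π/4+φ/2), R = 6378137 m.
P1 (74.6585°, -151.0861°) → (-16818827.718, 12786971.035) m.
P2 (74.4916°, -151.2807°) → (-16840490.491, 12717117.334) m.
P3 (74.2882°, -150.8243°) → (-16789684.275, 12632971.753) m.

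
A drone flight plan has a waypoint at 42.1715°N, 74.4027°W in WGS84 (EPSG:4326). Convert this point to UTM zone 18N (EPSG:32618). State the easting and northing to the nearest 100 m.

E 549300 m, N 4669000 m

Zone 18 central meridian λ₀ = 6×18 − 183 = -75°; Δλ = +0.5973°.
Transverse Mercator on WGS84 with k₀ = 0.9996 gives E = 549334.007 m, N = 4668990.600 m.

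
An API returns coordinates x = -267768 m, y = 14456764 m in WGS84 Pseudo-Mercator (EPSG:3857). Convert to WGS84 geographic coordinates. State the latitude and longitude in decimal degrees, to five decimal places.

lat 78.16340°, lon -2.40540°

R = 6378137 m. λ = x/R = -2.40540087°.
φ = 2·arctan(exp(y/R)) − 90° = 2·arctan(9.64667) − 90° = 78.16340040°.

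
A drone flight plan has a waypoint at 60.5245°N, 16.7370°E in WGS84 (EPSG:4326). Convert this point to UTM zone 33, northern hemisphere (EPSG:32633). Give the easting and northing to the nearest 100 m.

E 595300 m, N 6711100 m

Zone 33 central meridian λ₀ = 6×33 − 183 = 15°; Δλ = +1.7370°.
Transverse Mercator on WGS84 with k₀ = 0.9996 gives E = 595340.609 m, N = 6711084.167 m.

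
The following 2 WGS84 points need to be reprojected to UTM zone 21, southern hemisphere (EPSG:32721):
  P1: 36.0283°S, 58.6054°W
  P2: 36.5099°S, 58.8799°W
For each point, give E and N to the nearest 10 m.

UTM zone 21S: λ₀ = -57°, k₀ = 0.9996.
P1 (-36.0283°, -58.6054°) → (355354.945, 6011720.552) m.
P2 (-36.5099°, -58.8799°) → (331657.591, 5957850.327) m.

P1: E 355350 m, N 6011720 m; P2: E 331660 m, N 5957850 m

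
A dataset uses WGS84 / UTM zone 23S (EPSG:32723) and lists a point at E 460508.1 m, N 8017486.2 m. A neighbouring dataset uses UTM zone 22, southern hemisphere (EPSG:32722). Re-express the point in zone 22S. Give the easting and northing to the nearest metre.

UTM 23S → geographic: φ = -17.93030003°, λ = -45.37290020°.
UTM 22S (λ₀ = -51°) forward: E = 1096716.032 m, N = 8008484.083 m.

E 1096716 m, N 8008484 m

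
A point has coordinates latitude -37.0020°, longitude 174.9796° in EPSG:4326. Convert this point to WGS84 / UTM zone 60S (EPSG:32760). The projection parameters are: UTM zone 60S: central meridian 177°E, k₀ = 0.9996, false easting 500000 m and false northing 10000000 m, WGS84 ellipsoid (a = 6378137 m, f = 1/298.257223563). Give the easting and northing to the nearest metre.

E 320227 m, N 5902998 m

Zone 60 central meridian λ₀ = 6×60 − 183 = 177°; Δλ = -2.0204°.
Transverse Mercator on WGS84 with k₀ = 0.9996 gives E = 320227.099 m, N = 5902997.688 m.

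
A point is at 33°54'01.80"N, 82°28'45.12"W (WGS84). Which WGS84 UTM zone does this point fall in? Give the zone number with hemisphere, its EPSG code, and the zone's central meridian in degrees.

UTM zone = ⌊(λ + 180)/6⌋ + 1; -82.4792° ∈ [-84°, -78°) → zone 17.
Hemisphere: N (φ ≥ 0).
Central meridian λ₀ = 6×17 − 183 = -81°.
EPSG code: 32617.

Zone 17N (EPSG:32617), central meridian -81°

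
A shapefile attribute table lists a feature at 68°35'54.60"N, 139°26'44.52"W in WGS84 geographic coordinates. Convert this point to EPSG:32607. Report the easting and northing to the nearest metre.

Zone 7 central meridian λ₀ = 6×7 − 183 = -141°; Δλ = +1.5543°.
Transverse Mercator on WGS84 with k₀ = 0.9996 gives E = 563289.585 m, N = 7610393.466 m.

E 563290 m, N 7610393 m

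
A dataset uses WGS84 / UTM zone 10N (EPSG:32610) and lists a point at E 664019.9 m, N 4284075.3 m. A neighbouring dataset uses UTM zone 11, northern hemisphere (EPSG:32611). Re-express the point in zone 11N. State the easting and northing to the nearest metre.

UTM 10N → geographic: φ = 38.69009999°, λ = -121.11409985°.
UTM 11N (λ₀ = -117°) forward: E = 142136.344 m, N = 4290426.749 m.

E 142136 m, N 4290427 m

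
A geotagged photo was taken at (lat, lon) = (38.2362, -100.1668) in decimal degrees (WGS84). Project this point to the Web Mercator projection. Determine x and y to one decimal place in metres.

x -11150517.2 m, y 4612846.9 m

Web Mercator is spherical with R = a = 6378137 m.
x = R·λ = 6378137 × -1.748240461 = -11150517.170 m.
y = R·ln tan(π/4 + φ/2) = 6378137 × 0.723227942 = 4612846.896 m.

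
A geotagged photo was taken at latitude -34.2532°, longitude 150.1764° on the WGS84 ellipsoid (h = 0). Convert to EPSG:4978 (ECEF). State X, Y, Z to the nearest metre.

X -4578553 m, Y 2624667 m, Z -3569696 m

WGS84: a = 6378137 m, e² = 0.006694380; N(φ) = a/√(1−e²sin²φ) = 6384911.117 m.
X = (N+h)·cosφ·cosλ = -4578552.666 m; Y = (N+h)·cosφ·sinλ = 2624666.880 m; Z = (N(1−e²)+h)·sinφ = -3569696.240 m.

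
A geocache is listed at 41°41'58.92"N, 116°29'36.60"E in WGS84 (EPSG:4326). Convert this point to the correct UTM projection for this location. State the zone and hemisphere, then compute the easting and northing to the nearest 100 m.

Zone 50N: E 457900 m, N 4616600 m

Longitude 116.4935° lies in the 6° band [114°, 120°), giving zone 50; latitude is north of the equator, so 50N.
Zone 50 central meridian λ₀ = 6×50 − 183 = 117°; Δλ = -0.5065°.
Transverse Mercator on WGS84 with k₀ = 0.9996 gives E = 457856.167 m, N = 4616559.053 m.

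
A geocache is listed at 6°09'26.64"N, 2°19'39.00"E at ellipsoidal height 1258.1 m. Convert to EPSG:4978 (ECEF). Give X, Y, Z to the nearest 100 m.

X 6337600 m, Y 257600 m, Z 679700 m

WGS84: a = 6378137 m, e² = 0.006694380; N(φ) = a/√(1−e²sin²φ) = 6378382.627 m.
X = (N+h)·cosφ·cosλ = 6337603.777 m; Y = (N+h)·cosφ·sinλ = 257591.260 m; Z = (N(1−e²)+h)·sinφ = 679701.378 m.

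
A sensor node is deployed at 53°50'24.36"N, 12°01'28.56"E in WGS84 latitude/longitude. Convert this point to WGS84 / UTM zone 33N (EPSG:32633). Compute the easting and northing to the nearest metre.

E 304244 m, N 5969837 m

Zone 33 central meridian λ₀ = 6×33 − 183 = 15°; Δλ = -2.9754°.
Transverse Mercator on WGS84 with k₀ = 0.9996 gives E = 304243.918 m, N = 5969836.684 m.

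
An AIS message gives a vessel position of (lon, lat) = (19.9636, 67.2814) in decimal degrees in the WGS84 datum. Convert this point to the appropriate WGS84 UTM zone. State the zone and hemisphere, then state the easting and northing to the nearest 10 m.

Zone 34N: E 455340 m, N 7463120 m

Longitude 19.9636° lies in the 6° band [18°, 24°), giving zone 34; latitude is north of the equator, so 34N.
Zone 34 central meridian λ₀ = 6×34 − 183 = 21°; Δλ = -1.0364°.
Transverse Mercator on WGS84 with k₀ = 0.9996 gives E = 455335.026 m, N = 7463122.982 m.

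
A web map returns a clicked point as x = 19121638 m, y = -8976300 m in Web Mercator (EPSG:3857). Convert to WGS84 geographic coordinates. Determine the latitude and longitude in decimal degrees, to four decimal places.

R = 6378137 m. λ = x/R = 171.77259673°.
φ = 2·arctan(exp(y/R)) − 90° = 2·arctan(0.24479) − 90° = -62.49010000°.

lat -62.4901°, lon 171.7726°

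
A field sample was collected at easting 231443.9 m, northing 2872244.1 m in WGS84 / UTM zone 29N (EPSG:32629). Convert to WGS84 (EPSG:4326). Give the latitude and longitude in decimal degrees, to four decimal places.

lat 25.9441°, lon -11.6816°

Zone 29N: λ₀ = -9°, k₀ = 0.9996, false easting 500000 m.
Meridian distance M = (N − FN)/k₀ = 2873393.5 m.
Inverse transverse Mercator on WGS84 gives φ = 25.94410011°, λ = -11.68160005°.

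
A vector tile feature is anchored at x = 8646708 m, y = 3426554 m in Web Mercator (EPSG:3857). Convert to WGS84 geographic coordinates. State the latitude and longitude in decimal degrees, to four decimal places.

R = 6378137 m. λ = x/R = 77.67469954°.
φ = 2·arctan(exp(y/R)) − 90° = 2·arctan(1.71127) − 90° = 29.39919976°.

lat 29.3992°, lon 77.6747°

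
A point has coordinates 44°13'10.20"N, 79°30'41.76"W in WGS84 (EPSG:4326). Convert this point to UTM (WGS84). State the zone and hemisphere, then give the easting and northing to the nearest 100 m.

Longitude -79.5116° lies in the 6° band [-84°, -78°), giving zone 17; latitude is north of the equator, so 17N.
Zone 17 central meridian λ₀ = 6×17 − 183 = -81°; Δλ = +1.4884°.
Transverse Mercator on WGS84 with k₀ = 0.9996 gives E = 618890.715 m, N = 4897329.783 m.

Zone 17N: E 618900 m, N 4897300 m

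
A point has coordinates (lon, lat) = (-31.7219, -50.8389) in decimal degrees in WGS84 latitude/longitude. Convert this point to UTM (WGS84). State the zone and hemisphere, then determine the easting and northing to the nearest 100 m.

Longitude -31.7219° lies in the 6° band [-36°, -30°), giving zone 25; latitude is south of the equator, so 25S.
Zone 25 central meridian λ₀ = 6×25 − 183 = -33°; Δλ = +1.2781°.
Transverse Mercator on WGS84 with k₀ = 0.9996 gives E = 589992.473 m, N = 4367311.465 m.

Zone 25S: E 590000 m, N 4367300 m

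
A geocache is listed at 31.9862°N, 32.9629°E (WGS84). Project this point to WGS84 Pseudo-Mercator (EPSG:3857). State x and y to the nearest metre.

x 3669413 m, y 3761499 m

Web Mercator is spherical with R = a = 6378137 m.
x = R·λ = 6378137 × 0.575311136 = 3669413.243 m.
y = R·ln tan(π/4 + φ/2) = 6378137 × 0.589748903 = 3761499.299 m.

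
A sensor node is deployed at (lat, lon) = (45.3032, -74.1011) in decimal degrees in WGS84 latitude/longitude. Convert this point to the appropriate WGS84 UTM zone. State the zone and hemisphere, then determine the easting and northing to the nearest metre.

Longitude -74.1011° lies in the 6° band [-78°, -72°), giving zone 18; latitude is north of the equator, so 18N.
Zone 18 central meridian λ₀ = 6×18 − 183 = -75°; Δλ = +0.8989°.
Transverse Mercator on WGS84 with k₀ = 0.9996 gives E = 570472.395 m, N = 5017025.952 m.

Zone 18N: E 570472 m, N 5017026 m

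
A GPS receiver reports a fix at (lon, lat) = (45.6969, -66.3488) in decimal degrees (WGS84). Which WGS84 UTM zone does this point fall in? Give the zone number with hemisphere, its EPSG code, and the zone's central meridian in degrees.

UTM zone = ⌊(λ + 180)/6⌋ + 1; 45.6969° ∈ [42°, 48°) → zone 38.
Hemisphere: S (φ < 0).
Central meridian λ₀ = 6×38 − 183 = 45°.
EPSG code: 32738.

Zone 38S (EPSG:32738), central meridian 45°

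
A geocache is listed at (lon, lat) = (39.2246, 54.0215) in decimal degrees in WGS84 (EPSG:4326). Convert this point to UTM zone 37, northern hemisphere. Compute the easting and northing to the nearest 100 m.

E 514700 m, N 5985900 m

Zone 37 central meridian λ₀ = 6×37 − 183 = 39°; Δλ = +0.2246°.
Transverse Mercator on WGS84 with k₀ = 0.9996 gives E = 514714.829 m, N = 5985937.106 m.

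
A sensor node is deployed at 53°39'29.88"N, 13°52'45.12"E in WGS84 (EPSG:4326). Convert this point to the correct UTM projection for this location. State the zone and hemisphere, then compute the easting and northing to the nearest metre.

Longitude 13.8792° lies in the 6° band [12°, 18°), giving zone 33; latitude is north of the equator, so 33N.
Zone 33 central meridian λ₀ = 6×33 − 183 = 15°; Δλ = -1.1208°.
Transverse Mercator on WGS84 with k₀ = 0.9996 gives E = 425933.141 m, N = 5946088.607 m.

Zone 33N: E 425933 m, N 5946089 m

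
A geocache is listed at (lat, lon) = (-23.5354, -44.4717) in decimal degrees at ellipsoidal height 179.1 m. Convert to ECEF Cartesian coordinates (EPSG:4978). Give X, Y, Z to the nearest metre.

WGS84: a = 6378137 m, e² = 0.006694380; N(φ) = a/√(1−e²sin²φ) = 6381543.863 m.
X = (N+h)·cosφ·cosλ = 4175146.424 m; Y = (N+h)·cosφ·sinλ = -4098853.233 m; Z = (N(1−e²)+h)·sinφ = -2531262.549 m.

X 4175146 m, Y -4098853 m, Z -2531263 m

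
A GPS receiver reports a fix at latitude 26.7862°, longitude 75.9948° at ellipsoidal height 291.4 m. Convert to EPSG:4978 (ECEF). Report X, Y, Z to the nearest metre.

X 1378939 m, Y 5528486 m, Z 2857219 m

WGS84: a = 6378137 m, e² = 0.006694380; N(φ) = a/√(1−e²sin²φ) = 6382477.305 m.
X = (N+h)·cosφ·cosλ = 1378939.285 m; Y = (N+h)·cosφ·sinλ = 5528485.836 m; Z = (N(1−e²)+h)·sinφ = 2857219.443 m.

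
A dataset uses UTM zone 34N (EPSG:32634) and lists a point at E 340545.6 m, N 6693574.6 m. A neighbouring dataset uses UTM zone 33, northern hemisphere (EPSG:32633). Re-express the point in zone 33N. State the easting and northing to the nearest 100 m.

E 671600 m, N 6694100 m

UTM 34N → geographic: φ = 60.34719983°, λ = 18.11029975°.
UTM 33N (λ₀ = 15°) forward: E = 671621.245 m, N = 6694128.733 m.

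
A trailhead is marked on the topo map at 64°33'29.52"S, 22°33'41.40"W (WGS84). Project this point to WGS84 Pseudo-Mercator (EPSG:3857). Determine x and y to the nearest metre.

x -2511535 m, y -9492950 m

Web Mercator is spherical with R = a = 6378137 m.
x = R·λ = 6378137 × -0.393772459 = -2511534.692 m.
y = R·ln tan(π/4 + φ/2) = 6378137 × -1.488357811 = -9492950.023 m.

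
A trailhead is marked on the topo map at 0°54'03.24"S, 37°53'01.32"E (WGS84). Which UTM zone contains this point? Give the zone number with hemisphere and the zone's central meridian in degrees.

Zone 37S, central meridian 39°

UTM zone = ⌊(λ + 180)/6⌋ + 1; 37.8837° ∈ [36°, 42°) → zone 37.
Hemisphere: S (φ < 0).
Central meridian λ₀ = 6×37 − 183 = 39°.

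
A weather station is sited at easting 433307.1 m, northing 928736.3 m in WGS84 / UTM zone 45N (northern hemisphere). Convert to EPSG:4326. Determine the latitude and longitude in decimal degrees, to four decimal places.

lat 8.4015°, lon 86.3942°

Zone 45N: λ₀ = 87°, k₀ = 0.9996, false easting 500000 m.
Meridian distance M = (N − FN)/k₀ = 929107.9 m.
Inverse transverse Mercator on WGS84 gives φ = 8.40150044°, λ = 86.39420020°.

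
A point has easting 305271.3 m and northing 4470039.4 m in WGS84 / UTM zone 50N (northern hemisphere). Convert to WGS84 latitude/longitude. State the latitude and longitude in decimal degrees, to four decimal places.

Zone 50N: λ₀ = 117°, k₀ = 0.9996, false easting 500000 m.
Meridian distance M = (N − FN)/k₀ = 4471828.1 m.
Inverse transverse Mercator on WGS84 gives φ = 40.35820023°, λ = 114.70680007°.

lat 40.3582°, lon 114.7068°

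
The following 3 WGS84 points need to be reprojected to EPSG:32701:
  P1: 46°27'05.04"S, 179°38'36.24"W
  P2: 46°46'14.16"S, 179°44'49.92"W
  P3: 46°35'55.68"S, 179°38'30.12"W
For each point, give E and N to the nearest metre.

UTM zone 1S: λ₀ = -177°, k₀ = 0.9996.
P1 (-46.4514°, -179.6434°) → (296989.837, 4852401.480) m.
P2 (-46.7706°, -179.7472°) → (290255.166, 4816662.627) m.
P3 (-46.5988°, -179.6417°) → (297668.752, 4836028.095) m.

P1: E 296990 m, N 4852401 m; P2: E 290255 m, N 4816663 m; P3: E 297669 m, N 4836028 m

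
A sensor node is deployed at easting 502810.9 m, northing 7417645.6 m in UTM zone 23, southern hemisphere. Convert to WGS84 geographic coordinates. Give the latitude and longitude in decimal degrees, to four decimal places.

lat -23.3508°, lon -44.9725°

Zone 23S: λ₀ = -45°, k₀ = 0.9996, false easting 500000 m, false northing 10000000 m.
Meridian distance M = (N − FN)/k₀ = -2583387.8 m.
Inverse transverse Mercator on WGS84 gives φ = -23.35080043°, λ = -44.97250007°.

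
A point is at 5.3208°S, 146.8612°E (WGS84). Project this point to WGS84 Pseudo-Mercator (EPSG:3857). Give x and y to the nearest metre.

x 16348514 m, y -593162 m

Web Mercator is spherical with R = a = 6378137 m.
x = R·λ = 6378137 × 2.563211483 = 16348514.001 m.
y = R·ln tan(π/4 + φ/2) = 6378137 × -0.092999246 = -593161.932 m.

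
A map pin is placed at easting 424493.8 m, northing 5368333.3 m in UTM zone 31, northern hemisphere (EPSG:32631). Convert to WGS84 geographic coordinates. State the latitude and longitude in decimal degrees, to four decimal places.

Zone 31N: λ₀ = 3°, k₀ = 0.9996, false easting 500000 m.
Meridian distance M = (N − FN)/k₀ = 5370481.5 m.
Inverse transverse Mercator on WGS84 gives φ = 48.46359974°, λ = 1.97860049°.

lat 48.4636°, lon 1.9786°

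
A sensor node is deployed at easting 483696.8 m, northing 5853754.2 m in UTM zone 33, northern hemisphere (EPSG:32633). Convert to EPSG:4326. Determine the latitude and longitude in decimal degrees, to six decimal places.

lat 52.833300°, lon 14.758000°

Zone 33N: λ₀ = 15°, k₀ = 0.9996, false easting 500000 m.
Meridian distance M = (N − FN)/k₀ = 5856096.6 m.
Inverse transverse Mercator on WGS84 gives φ = 52.83329977°, λ = 14.75799970°.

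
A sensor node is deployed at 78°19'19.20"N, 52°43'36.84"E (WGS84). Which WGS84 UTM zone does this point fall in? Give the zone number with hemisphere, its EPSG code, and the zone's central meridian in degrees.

Zone 39N (EPSG:32639), central meridian 51°

UTM zone = ⌊(λ + 180)/6⌋ + 1; 52.7269° ∈ [48°, 54°) → zone 39.
Hemisphere: N (φ ≥ 0).
Central meridian λ₀ = 6×39 − 183 = 51°.
EPSG code: 32639.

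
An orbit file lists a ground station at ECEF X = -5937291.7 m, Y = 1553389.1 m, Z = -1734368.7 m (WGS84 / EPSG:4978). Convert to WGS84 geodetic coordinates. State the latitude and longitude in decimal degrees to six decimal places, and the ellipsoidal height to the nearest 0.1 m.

lat -15.881400°, lon 165.338200°, h 950.3 m

λ = atan2(Y, X) = 165.33820027°; p = √(X²+Y²) = 6137137.0 m.
Bowring's method on WGS84 (a = 6378137 m, b = 6356752.314 m) gives φ = -15.88140027°, h = 950.303 m.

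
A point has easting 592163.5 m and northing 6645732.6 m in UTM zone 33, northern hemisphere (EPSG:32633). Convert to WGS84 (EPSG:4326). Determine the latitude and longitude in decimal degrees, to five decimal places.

lat 59.93870°, lon 16.64940°

Zone 33N: λ₀ = 15°, k₀ = 0.9996, false easting 500000 m.
Meridian distance M = (N − FN)/k₀ = 6648392.0 m.
Inverse transverse Mercator on WGS84 gives φ = 59.93869965°, λ = 16.64939972°.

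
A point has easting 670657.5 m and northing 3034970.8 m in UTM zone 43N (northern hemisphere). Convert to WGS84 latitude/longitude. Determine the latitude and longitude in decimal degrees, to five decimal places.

Zone 43N: λ₀ = 75°, k₀ = 0.9996, false easting 500000 m.
Meridian distance M = (N − FN)/k₀ = 3036185.3 m.
Inverse transverse Mercator on WGS84 gives φ = 27.42749958°, λ = 76.72650009°.

lat 27.42750°, lon 76.72650°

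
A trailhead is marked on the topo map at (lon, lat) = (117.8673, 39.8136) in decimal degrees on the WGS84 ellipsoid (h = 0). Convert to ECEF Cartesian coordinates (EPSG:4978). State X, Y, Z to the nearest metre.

WGS84: a = 6378137 m, e² = 0.006694380; N(φ) = a/√(1−e²sin²φ) = 6386907.523 m.
X = (N+h)·cosφ·cosλ = -2293181.890 m; Y = (N+h)·cosφ·sinλ = 4337050.627 m; Z = (N(1−e²)+h)·sinφ = 4062109.505 m.

X -2293182 m, Y 4337051 m, Z 4062110 m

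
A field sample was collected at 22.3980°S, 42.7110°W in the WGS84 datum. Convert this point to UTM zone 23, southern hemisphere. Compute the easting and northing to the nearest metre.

Zone 23 central meridian λ₀ = 6×23 − 183 = -45°; Δλ = +2.2890°.
Transverse Mercator on WGS84 with k₀ = 0.9996 gives E = 735652.338 m, N = 7521324.662 m.

E 735652 m, N 7521325 m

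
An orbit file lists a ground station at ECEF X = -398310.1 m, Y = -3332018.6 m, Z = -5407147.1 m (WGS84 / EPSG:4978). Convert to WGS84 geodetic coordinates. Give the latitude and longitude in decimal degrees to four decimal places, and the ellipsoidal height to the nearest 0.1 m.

λ = atan2(Y, X) = -96.81680020°; p = √(X²+Y²) = 3355741.2 m.
Bowring's method on WGS84 (a = 6378137 m, b = 6356752.314 m) gives φ = -58.34789991°, h = 1145.667 m.

lat -58.3479°, lon -96.8168°, h 1145.7 m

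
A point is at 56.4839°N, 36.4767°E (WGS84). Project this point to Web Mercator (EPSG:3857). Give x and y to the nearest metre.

Web Mercator is spherical with R = a = 6378137 m.
x = R·λ = 6378137 × 0.636638515 = 4060567.670 m.
y = R·ln tan(π/4 + φ/2) = 6378137 × 1.200249507 = 7655355.793 m.

x 4060568 m, y 7655356 m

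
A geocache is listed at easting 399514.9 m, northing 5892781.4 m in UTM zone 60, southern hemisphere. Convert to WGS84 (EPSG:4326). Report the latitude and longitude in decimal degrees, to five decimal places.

lat -37.10590°, lon 175.86910°

Zone 60S: λ₀ = 177°, k₀ = 0.9996, false easting 500000 m, false northing 10000000 m.
Meridian distance M = (N − FN)/k₀ = -4108862.1 m.
Inverse transverse Mercator on WGS84 gives φ = -37.10589978°, λ = 175.86910008°.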